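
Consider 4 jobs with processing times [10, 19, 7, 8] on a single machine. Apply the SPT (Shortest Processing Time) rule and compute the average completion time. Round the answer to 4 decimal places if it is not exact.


Sort jobs by processing time (SPT order): [7, 8, 10, 19]
Compute completion times sequentially:
  Job 1: processing = 7, completes at 7
  Job 2: processing = 8, completes at 15
  Job 3: processing = 10, completes at 25
  Job 4: processing = 19, completes at 44
Sum of completion times = 91
Average completion time = 91/4 = 22.75

22.75


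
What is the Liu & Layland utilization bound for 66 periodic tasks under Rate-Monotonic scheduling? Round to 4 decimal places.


Compute 2^(1/66) = 1.0105575720
Subtract 1: 1.0105575720 - 1 = 0.0105575720
Multiply by n: 66 * 0.0105575720 = 0.6967997520
Round to 4 dp: 0.6968

0.6968


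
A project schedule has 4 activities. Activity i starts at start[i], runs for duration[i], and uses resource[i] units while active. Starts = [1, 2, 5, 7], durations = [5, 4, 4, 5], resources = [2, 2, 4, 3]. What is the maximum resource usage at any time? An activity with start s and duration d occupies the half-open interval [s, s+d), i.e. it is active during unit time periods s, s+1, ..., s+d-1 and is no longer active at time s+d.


Each activity i is active on [start_i, start_i + duration_i).
Compute total resource usage per time slot:
  t=0: active resources = [], total = 0
  t=1: active resources = [2], total = 2
  t=2: active resources = [2, 2], total = 4
  t=3: active resources = [2, 2], total = 4
  t=4: active resources = [2, 2], total = 4
  t=5: active resources = [2, 2, 4], total = 8
  t=6: active resources = [4], total = 4
  t=7: active resources = [4, 3], total = 7
  t=8: active resources = [4, 3], total = 7
  t=9: active resources = [3], total = 3
  t=10: active resources = [3], total = 3
  t=11: active resources = [3], total = 3
Peak resource demand = 8

8


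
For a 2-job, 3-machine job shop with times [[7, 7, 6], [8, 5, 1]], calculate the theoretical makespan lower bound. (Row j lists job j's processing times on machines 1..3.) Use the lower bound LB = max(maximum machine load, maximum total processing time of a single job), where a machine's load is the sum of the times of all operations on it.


Machine loads:
  Machine 1: 7 + 8 = 15
  Machine 2: 7 + 5 = 12
  Machine 3: 6 + 1 = 7
Max machine load = 15
Job totals:
  Job 1: 20
  Job 2: 14
Max job total = 20
Lower bound = max(15, 20) = 20

20


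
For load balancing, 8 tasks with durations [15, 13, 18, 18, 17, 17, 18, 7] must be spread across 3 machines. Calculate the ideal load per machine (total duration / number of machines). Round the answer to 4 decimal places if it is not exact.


Total processing time = 15 + 13 + 18 + 18 + 17 + 17 + 18 + 7 = 123
Number of machines = 3
Ideal balanced load = 123 / 3 = 41.0

41.0


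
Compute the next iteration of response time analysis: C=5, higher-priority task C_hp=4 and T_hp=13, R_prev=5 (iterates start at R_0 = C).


R_next = C + ceil(R_prev / T_hp) * C_hp
ceil(5 / 13) = ceil(0.3846) = 1
Interference = 1 * 4 = 4
R_next = 5 + 4 = 9

9


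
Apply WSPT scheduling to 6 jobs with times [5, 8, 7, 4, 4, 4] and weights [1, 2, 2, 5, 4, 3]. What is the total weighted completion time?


Compute p/w ratios and sort ascending (WSPT): [(4, 5), (4, 4), (4, 3), (7, 2), (8, 2), (5, 1)]
Compute weighted completion times:
  Job (p=4,w=5): C=4, w*C=5*4=20
  Job (p=4,w=4): C=8, w*C=4*8=32
  Job (p=4,w=3): C=12, w*C=3*12=36
  Job (p=7,w=2): C=19, w*C=2*19=38
  Job (p=8,w=2): C=27, w*C=2*27=54
  Job (p=5,w=1): C=32, w*C=1*32=32
Total weighted completion time = 212

212


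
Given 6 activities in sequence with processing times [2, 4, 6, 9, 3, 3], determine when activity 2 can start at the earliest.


Activity 2 starts after activities 1 through 1 complete.
Predecessor durations: [2]
ES = 2 = 2

2


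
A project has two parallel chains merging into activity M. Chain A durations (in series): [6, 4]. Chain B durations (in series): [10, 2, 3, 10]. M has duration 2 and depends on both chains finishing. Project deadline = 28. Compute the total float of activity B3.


Forward pass: ES(B3) = sum of predecessors on chain B = 12
EF = ES + duration = 12 + 3 = 15
Backward pass: LF(M) = deadline = 28; LS(M) = 28 - 2 = 26
LF(B3) = LS(M) - sum(successors on chain B) = 26 - 10 = 16
LS = LF - duration = 16 - 3 = 13
Total float = LS - ES = 13 - 12 = 1

1


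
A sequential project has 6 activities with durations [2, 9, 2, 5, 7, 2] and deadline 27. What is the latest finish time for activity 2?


LF(activity 2) = deadline - sum of successor durations
Successors: activities 3 through 6 with durations [2, 5, 7, 2]
Sum of successor durations = 16
LF = 27 - 16 = 11

11


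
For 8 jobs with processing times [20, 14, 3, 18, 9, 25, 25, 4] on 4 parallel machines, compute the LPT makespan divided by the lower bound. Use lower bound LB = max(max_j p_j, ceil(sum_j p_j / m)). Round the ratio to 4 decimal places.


LPT order: [25, 25, 20, 18, 14, 9, 4, 3]
Machine loads after assignment: [29, 28, 29, 32]
LPT makespan = 32
Lower bound = max(max_job, ceil(total/4)) = max(25, 30) = 30
Ratio = 32 / 30 = 1.0667

1.0667


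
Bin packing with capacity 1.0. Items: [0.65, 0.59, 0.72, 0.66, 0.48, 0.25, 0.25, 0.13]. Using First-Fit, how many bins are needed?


Place items sequentially using First-Fit:
  Item 0.65 -> new Bin 1
  Item 0.59 -> new Bin 2
  Item 0.72 -> new Bin 3
  Item 0.66 -> new Bin 4
  Item 0.48 -> new Bin 5
  Item 0.25 -> Bin 1 (now 0.9)
  Item 0.25 -> Bin 2 (now 0.84)
  Item 0.13 -> Bin 2 (now 0.97)
Total bins used = 5

5


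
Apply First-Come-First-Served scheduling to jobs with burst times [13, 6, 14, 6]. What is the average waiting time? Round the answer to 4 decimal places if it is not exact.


FCFS order (as given): [13, 6, 14, 6]
Waiting times:
  Job 1: wait = 0
  Job 2: wait = 13
  Job 3: wait = 19
  Job 4: wait = 33
Sum of waiting times = 65
Average waiting time = 65/4 = 16.25

16.25


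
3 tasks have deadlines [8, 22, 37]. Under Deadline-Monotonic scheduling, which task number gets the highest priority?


Sort tasks by relative deadline (ascending):
  Task 1: deadline = 8
  Task 2: deadline = 22
  Task 3: deadline = 37
Priority order (highest first): [1, 2, 3]
Highest priority task = 1

1


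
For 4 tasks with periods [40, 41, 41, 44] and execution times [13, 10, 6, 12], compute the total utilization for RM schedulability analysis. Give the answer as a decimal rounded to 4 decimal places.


Compute individual utilizations (exact fractions):
  Task 1: C/T = 13/40 (approx. 0.325)
  Task 2: C/T = 10/41 (approx. 0.2439)
  Task 3: C/T = 6/41 (approx. 0.1463)
  Task 4: C/T = 12/44 = 3/11 (approx. 0.2727)
Total utilization U = 13/40 + 10/41 + 6/41 + 3/11 = 17823/18040
Rounded to 4 decimal places: U = 0.9880
RM (Liu & Layland) bound for 4 tasks = 0.756828; compare with U = 17823/18040 (approx. 0.987971)
bound < U <= 1, so the RM sufficient condition is not met (inconclusive; an exact test such as response-time analysis is needed).

0.9880


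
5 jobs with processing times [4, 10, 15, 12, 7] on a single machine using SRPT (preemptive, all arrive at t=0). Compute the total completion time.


Since all jobs arrive at t=0, SRPT equals SPT ordering.
SPT order: [4, 7, 10, 12, 15]
Completion times:
  Job 1: p=4, C=4
  Job 2: p=7, C=11
  Job 3: p=10, C=21
  Job 4: p=12, C=33
  Job 5: p=15, C=48
Total completion time = 4 + 11 + 21 + 33 + 48 = 117

117


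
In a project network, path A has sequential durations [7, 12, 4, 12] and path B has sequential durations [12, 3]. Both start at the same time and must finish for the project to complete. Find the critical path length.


Path A total = 7 + 12 + 4 + 12 = 35
Path B total = 12 + 3 = 15
Critical path = longest path = max(35, 15) = 35

35


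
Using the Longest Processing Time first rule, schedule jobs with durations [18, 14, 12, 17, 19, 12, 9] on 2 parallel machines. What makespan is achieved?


Sort jobs in decreasing order (LPT): [19, 18, 17, 14, 12, 12, 9]
Assign each job to the least loaded machine:
  Machine 1: jobs [19, 14, 12, 9], load = 54
  Machine 2: jobs [18, 17, 12], load = 47
Makespan = max load = 54

54


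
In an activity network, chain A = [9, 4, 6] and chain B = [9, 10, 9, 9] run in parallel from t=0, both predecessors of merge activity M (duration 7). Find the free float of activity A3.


ES(A3) = sum of predecessors on chain A = 13
EF(A3) = ES + duration = 13 + 6 = 19
Successor of A3 is M. ES(M) = max(sum(A), sum(B)) = max(19, 37) = 37
Free float = ES(successor) - EF(current) = 37 - 19 = 18

18


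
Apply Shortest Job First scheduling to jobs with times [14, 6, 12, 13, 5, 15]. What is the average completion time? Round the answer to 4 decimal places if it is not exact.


SJF order (ascending): [5, 6, 12, 13, 14, 15]
Completion times:
  Job 1: burst=5, C=5
  Job 2: burst=6, C=11
  Job 3: burst=12, C=23
  Job 4: burst=13, C=36
  Job 5: burst=14, C=50
  Job 6: burst=15, C=65
Average completion = 190/6 = 31.6667

31.6667


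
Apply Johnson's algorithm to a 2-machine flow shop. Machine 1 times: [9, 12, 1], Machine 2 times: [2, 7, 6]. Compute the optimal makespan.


Apply Johnson's rule:
  Group 1 (a <= b): [(3, 1, 6)]
  Group 2 (a > b): [(2, 12, 7), (1, 9, 2)]
Optimal job order: [3, 2, 1]
Schedule:
  Job 3: M1 done at 1, M2 done at 7
  Job 2: M1 done at 13, M2 done at 20
  Job 1: M1 done at 22, M2 done at 24
Makespan = 24

24


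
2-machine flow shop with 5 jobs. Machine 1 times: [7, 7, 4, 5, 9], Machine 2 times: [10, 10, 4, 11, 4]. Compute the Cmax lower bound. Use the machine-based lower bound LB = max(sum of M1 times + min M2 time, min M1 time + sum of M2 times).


LB1 = sum(M1 times) + min(M2 times) = 32 + 4 = 36
LB2 = min(M1 times) + sum(M2 times) = 4 + 39 = 43
Lower bound = max(LB1, LB2) = max(36, 43) = 43

43


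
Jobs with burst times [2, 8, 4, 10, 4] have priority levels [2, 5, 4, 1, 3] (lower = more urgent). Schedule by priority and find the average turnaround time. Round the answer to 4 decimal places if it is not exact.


Sort by priority (ascending = highest first):
Order: [(1, 10), (2, 2), (3, 4), (4, 4), (5, 8)]
Completion times:
  Priority 1, burst=10, C=10
  Priority 2, burst=2, C=12
  Priority 3, burst=4, C=16
  Priority 4, burst=4, C=20
  Priority 5, burst=8, C=28
Average turnaround = 86/5 = 17.2

17.2


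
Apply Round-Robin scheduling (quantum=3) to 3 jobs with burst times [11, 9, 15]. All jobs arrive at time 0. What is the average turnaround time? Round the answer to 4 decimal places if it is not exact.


Time quantum = 3
Execution trace:
  J1 runs 3 units, time = 3
  J2 runs 3 units, time = 6
  J3 runs 3 units, time = 9
  J1 runs 3 units, time = 12
  J2 runs 3 units, time = 15
  J3 runs 3 units, time = 18
  J1 runs 3 units, time = 21
  J2 runs 3 units, time = 24
  J3 runs 3 units, time = 27
  J1 runs 2 units, time = 29
  J3 runs 3 units, time = 32
  J3 runs 3 units, time = 35
Finish times: [29, 24, 35]
Average turnaround = 88/3 = 29.3333

29.3333


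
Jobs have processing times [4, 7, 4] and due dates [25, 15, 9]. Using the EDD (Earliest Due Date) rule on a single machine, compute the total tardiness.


Sort by due date (EDD order): [(4, 9), (7, 15), (4, 25)]
Compute completion times and tardiness:
  Job 1: p=4, d=9, C=4, tardiness=max(0,4-9)=0
  Job 2: p=7, d=15, C=11, tardiness=max(0,11-15)=0
  Job 3: p=4, d=25, C=15, tardiness=max(0,15-25)=0
Total tardiness = 0

0


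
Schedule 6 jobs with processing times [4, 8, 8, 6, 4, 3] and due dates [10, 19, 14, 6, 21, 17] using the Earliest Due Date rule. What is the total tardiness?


Sort by due date (EDD order): [(6, 6), (4, 10), (8, 14), (3, 17), (8, 19), (4, 21)]
Compute completion times and tardiness:
  Job 1: p=6, d=6, C=6, tardiness=max(0,6-6)=0
  Job 2: p=4, d=10, C=10, tardiness=max(0,10-10)=0
  Job 3: p=8, d=14, C=18, tardiness=max(0,18-14)=4
  Job 4: p=3, d=17, C=21, tardiness=max(0,21-17)=4
  Job 5: p=8, d=19, C=29, tardiness=max(0,29-19)=10
  Job 6: p=4, d=21, C=33, tardiness=max(0,33-21)=12
Total tardiness = 30

30


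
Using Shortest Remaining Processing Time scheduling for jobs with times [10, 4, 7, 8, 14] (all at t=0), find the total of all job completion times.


Since all jobs arrive at t=0, SRPT equals SPT ordering.
SPT order: [4, 7, 8, 10, 14]
Completion times:
  Job 1: p=4, C=4
  Job 2: p=7, C=11
  Job 3: p=8, C=19
  Job 4: p=10, C=29
  Job 5: p=14, C=43
Total completion time = 4 + 11 + 19 + 29 + 43 = 106

106


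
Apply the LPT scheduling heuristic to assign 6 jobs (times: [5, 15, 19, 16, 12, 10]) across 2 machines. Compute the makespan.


Sort jobs in decreasing order (LPT): [19, 16, 15, 12, 10, 5]
Assign each job to the least loaded machine:
  Machine 1: jobs [19, 12, 10], load = 41
  Machine 2: jobs [16, 15, 5], load = 36
Makespan = max load = 41

41


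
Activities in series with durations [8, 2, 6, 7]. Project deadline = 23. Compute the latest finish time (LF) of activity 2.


LF(activity 2) = deadline - sum of successor durations
Successors: activities 3 through 4 with durations [6, 7]
Sum of successor durations = 13
LF = 23 - 13 = 10

10


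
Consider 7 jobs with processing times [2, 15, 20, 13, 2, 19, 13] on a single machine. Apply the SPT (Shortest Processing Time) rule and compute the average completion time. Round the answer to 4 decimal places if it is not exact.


Sort jobs by processing time (SPT order): [2, 2, 13, 13, 15, 19, 20]
Compute completion times sequentially:
  Job 1: processing = 2, completes at 2
  Job 2: processing = 2, completes at 4
  Job 3: processing = 13, completes at 17
  Job 4: processing = 13, completes at 30
  Job 5: processing = 15, completes at 45
  Job 6: processing = 19, completes at 64
  Job 7: processing = 20, completes at 84
Sum of completion times = 246
Average completion time = 246/7 = 35.1429

35.1429


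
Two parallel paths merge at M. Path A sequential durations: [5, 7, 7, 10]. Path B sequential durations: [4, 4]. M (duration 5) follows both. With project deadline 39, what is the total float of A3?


Forward pass: ES(A3) = sum of predecessors on chain A = 12
EF = ES + duration = 12 + 7 = 19
Backward pass: LF(M) = deadline = 39; LS(M) = 39 - 5 = 34
LF(A3) = LS(M) - sum(successors on chain A) = 34 - 10 = 24
LS = LF - duration = 24 - 7 = 17
Total float = LS - ES = 17 - 12 = 5

5


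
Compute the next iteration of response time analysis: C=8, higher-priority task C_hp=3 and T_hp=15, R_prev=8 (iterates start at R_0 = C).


R_next = C + ceil(R_prev / T_hp) * C_hp
ceil(8 / 15) = ceil(0.5333) = 1
Interference = 1 * 3 = 3
R_next = 8 + 3 = 11

11


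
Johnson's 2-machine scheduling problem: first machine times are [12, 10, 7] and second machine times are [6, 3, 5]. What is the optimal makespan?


Apply Johnson's rule:
  Group 1 (a <= b): []
  Group 2 (a > b): [(1, 12, 6), (3, 7, 5), (2, 10, 3)]
Optimal job order: [1, 3, 2]
Schedule:
  Job 1: M1 done at 12, M2 done at 18
  Job 3: M1 done at 19, M2 done at 24
  Job 2: M1 done at 29, M2 done at 32
Makespan = 32

32


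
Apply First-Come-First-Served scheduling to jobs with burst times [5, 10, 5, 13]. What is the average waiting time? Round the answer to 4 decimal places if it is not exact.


FCFS order (as given): [5, 10, 5, 13]
Waiting times:
  Job 1: wait = 0
  Job 2: wait = 5
  Job 3: wait = 15
  Job 4: wait = 20
Sum of waiting times = 40
Average waiting time = 40/4 = 10.0

10.0


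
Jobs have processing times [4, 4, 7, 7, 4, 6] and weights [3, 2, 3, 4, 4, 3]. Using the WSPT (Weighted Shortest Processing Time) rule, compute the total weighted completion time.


Compute p/w ratios and sort ascending (WSPT): [(4, 4), (4, 3), (7, 4), (4, 2), (6, 3), (7, 3)]
Compute weighted completion times:
  Job (p=4,w=4): C=4, w*C=4*4=16
  Job (p=4,w=3): C=8, w*C=3*8=24
  Job (p=7,w=4): C=15, w*C=4*15=60
  Job (p=4,w=2): C=19, w*C=2*19=38
  Job (p=6,w=3): C=25, w*C=3*25=75
  Job (p=7,w=3): C=32, w*C=3*32=96
Total weighted completion time = 309

309


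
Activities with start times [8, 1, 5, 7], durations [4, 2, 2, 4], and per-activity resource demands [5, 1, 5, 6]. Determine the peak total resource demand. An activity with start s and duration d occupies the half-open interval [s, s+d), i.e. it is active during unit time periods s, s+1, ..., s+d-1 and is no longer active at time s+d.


Each activity i is active on [start_i, start_i + duration_i).
Compute total resource usage per time slot:
  t=0: active resources = [], total = 0
  t=1: active resources = [1], total = 1
  t=2: active resources = [1], total = 1
  t=3: active resources = [], total = 0
  t=4: active resources = [], total = 0
  t=5: active resources = [5], total = 5
  t=6: active resources = [5], total = 5
  t=7: active resources = [6], total = 6
  t=8: active resources = [5, 6], total = 11
  t=9: active resources = [5, 6], total = 11
  t=10: active resources = [5, 6], total = 11
  t=11: active resources = [5], total = 5
Peak resource demand = 11

11


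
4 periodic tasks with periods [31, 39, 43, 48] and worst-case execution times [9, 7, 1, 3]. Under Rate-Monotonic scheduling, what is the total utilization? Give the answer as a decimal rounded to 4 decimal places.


Compute individual utilizations (exact fractions):
  Task 1: C/T = 9/31 (approx. 0.2903)
  Task 2: C/T = 7/39 (approx. 0.1795)
  Task 3: C/T = 1/43 (approx. 0.0233)
  Task 4: C/T = 3/48 = 1/16 (approx. 0.0625)
Total utilization U = 9/31 + 7/39 + 1/43 + 1/16 = 462115/831792
Rounded to 4 decimal places: U = 0.5556
RM (Liu & Layland) bound for 4 tasks = 0.756828; compare with U = 462115/831792 (approx. 0.555566)
U <= bound, so schedulable by RM sufficient condition.

0.5556


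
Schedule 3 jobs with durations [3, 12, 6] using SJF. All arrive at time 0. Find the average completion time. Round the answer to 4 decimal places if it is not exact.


SJF order (ascending): [3, 6, 12]
Completion times:
  Job 1: burst=3, C=3
  Job 2: burst=6, C=9
  Job 3: burst=12, C=21
Average completion = 33/3 = 11.0

11.0


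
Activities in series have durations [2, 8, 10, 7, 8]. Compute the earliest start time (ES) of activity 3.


Activity 3 starts after activities 1 through 2 complete.
Predecessor durations: [2, 8]
ES = 2 + 8 = 10

10


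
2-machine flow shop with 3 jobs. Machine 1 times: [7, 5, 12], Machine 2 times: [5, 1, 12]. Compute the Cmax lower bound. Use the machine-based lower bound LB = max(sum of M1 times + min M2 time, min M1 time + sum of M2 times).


LB1 = sum(M1 times) + min(M2 times) = 24 + 1 = 25
LB2 = min(M1 times) + sum(M2 times) = 5 + 18 = 23
Lower bound = max(LB1, LB2) = max(25, 23) = 25

25


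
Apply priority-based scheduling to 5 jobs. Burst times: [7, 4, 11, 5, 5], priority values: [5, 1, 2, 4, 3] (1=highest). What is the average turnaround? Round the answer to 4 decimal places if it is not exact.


Sort by priority (ascending = highest first):
Order: [(1, 4), (2, 11), (3, 5), (4, 5), (5, 7)]
Completion times:
  Priority 1, burst=4, C=4
  Priority 2, burst=11, C=15
  Priority 3, burst=5, C=20
  Priority 4, burst=5, C=25
  Priority 5, burst=7, C=32
Average turnaround = 96/5 = 19.2

19.2


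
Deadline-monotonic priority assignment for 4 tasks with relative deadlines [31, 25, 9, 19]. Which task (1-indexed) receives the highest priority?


Sort tasks by relative deadline (ascending):
  Task 3: deadline = 9
  Task 4: deadline = 19
  Task 2: deadline = 25
  Task 1: deadline = 31
Priority order (highest first): [3, 4, 2, 1]
Highest priority task = 3

3


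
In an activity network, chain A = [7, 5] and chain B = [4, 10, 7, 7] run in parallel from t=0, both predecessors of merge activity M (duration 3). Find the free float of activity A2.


ES(A2) = sum of predecessors on chain A = 7
EF(A2) = ES + duration = 7 + 5 = 12
Successor of A2 is M. ES(M) = max(sum(A), sum(B)) = max(12, 28) = 28
Free float = ES(successor) - EF(current) = 28 - 12 = 16

16


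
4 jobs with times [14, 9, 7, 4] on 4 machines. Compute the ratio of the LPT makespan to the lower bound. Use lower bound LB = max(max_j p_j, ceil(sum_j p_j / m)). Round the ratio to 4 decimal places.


LPT order: [14, 9, 7, 4]
Machine loads after assignment: [14, 9, 7, 4]
LPT makespan = 14
Lower bound = max(max_job, ceil(total/4)) = max(14, 9) = 14
Ratio = 14 / 14 = 1.0

1.0


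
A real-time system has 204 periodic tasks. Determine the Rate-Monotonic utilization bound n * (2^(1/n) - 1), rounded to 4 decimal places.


Compute 2^(1/204) = 1.0034035593
Subtract 1: 1.0034035593 - 1 = 0.0034035593
Multiply by n: 204 * 0.0034035593 = 0.6943260972
Round to 4 dp: 0.6943

0.6943


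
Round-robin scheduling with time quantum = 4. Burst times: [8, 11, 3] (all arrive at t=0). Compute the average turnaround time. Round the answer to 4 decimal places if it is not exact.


Time quantum = 4
Execution trace:
  J1 runs 4 units, time = 4
  J2 runs 4 units, time = 8
  J3 runs 3 units, time = 11
  J1 runs 4 units, time = 15
  J2 runs 4 units, time = 19
  J2 runs 3 units, time = 22
Finish times: [15, 22, 11]
Average turnaround = 48/3 = 16.0

16.0


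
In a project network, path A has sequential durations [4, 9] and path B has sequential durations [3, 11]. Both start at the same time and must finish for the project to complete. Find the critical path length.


Path A total = 4 + 9 = 13
Path B total = 3 + 11 = 14
Critical path = longest path = max(13, 14) = 14

14


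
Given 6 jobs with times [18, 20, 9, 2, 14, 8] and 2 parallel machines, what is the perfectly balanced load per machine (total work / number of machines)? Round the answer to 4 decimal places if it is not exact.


Total processing time = 18 + 20 + 9 + 2 + 14 + 8 = 71
Number of machines = 2
Ideal balanced load = 71 / 2 = 35.5

35.5


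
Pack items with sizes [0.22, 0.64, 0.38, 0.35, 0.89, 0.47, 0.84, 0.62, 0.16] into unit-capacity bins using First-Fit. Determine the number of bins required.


Place items sequentially using First-Fit:
  Item 0.22 -> new Bin 1
  Item 0.64 -> Bin 1 (now 0.86)
  Item 0.38 -> new Bin 2
  Item 0.35 -> Bin 2 (now 0.73)
  Item 0.89 -> new Bin 3
  Item 0.47 -> new Bin 4
  Item 0.84 -> new Bin 5
  Item 0.62 -> new Bin 6
  Item 0.16 -> Bin 2 (now 0.89)
Total bins used = 6

6


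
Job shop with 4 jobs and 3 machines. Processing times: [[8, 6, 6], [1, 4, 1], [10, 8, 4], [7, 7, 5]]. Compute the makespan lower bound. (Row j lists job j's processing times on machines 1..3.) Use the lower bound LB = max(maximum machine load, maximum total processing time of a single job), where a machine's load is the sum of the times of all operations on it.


Machine loads:
  Machine 1: 8 + 1 + 10 + 7 = 26
  Machine 2: 6 + 4 + 8 + 7 = 25
  Machine 3: 6 + 1 + 4 + 5 = 16
Max machine load = 26
Job totals:
  Job 1: 20
  Job 2: 6
  Job 3: 22
  Job 4: 19
Max job total = 22
Lower bound = max(26, 22) = 26

26


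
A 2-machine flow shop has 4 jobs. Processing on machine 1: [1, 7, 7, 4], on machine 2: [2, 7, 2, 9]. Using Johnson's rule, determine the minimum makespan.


Apply Johnson's rule:
  Group 1 (a <= b): [(1, 1, 2), (4, 4, 9), (2, 7, 7)]
  Group 2 (a > b): [(3, 7, 2)]
Optimal job order: [1, 4, 2, 3]
Schedule:
  Job 1: M1 done at 1, M2 done at 3
  Job 4: M1 done at 5, M2 done at 14
  Job 2: M1 done at 12, M2 done at 21
  Job 3: M1 done at 19, M2 done at 23
Makespan = 23

23


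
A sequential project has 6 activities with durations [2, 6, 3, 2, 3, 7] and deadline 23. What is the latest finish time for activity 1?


LF(activity 1) = deadline - sum of successor durations
Successors: activities 2 through 6 with durations [6, 3, 2, 3, 7]
Sum of successor durations = 21
LF = 23 - 21 = 2

2


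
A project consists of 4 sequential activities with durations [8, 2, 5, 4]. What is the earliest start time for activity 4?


Activity 4 starts after activities 1 through 3 complete.
Predecessor durations: [8, 2, 5]
ES = 8 + 2 + 5 = 15

15


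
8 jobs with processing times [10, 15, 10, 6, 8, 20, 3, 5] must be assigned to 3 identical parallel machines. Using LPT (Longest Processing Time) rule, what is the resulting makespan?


Sort jobs in decreasing order (LPT): [20, 15, 10, 10, 8, 6, 5, 3]
Assign each job to the least loaded machine:
  Machine 1: jobs [20, 6], load = 26
  Machine 2: jobs [15, 8, 3], load = 26
  Machine 3: jobs [10, 10, 5], load = 25
Makespan = max load = 26

26


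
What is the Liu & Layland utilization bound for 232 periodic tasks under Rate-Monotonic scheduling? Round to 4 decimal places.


Compute 2^(1/232) = 1.0029921710
Subtract 1: 1.0029921710 - 1 = 0.0029921710
Multiply by n: 232 * 0.0029921710 = 0.6941836720
Round to 4 dp: 0.6942

0.6942


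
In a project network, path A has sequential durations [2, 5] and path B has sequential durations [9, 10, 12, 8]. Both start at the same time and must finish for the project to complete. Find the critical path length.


Path A total = 2 + 5 = 7
Path B total = 9 + 10 + 12 + 8 = 39
Critical path = longest path = max(7, 39) = 39

39


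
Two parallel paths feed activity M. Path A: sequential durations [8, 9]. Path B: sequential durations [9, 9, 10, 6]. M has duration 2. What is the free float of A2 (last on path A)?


ES(A2) = sum of predecessors on chain A = 8
EF(A2) = ES + duration = 8 + 9 = 17
Successor of A2 is M. ES(M) = max(sum(A), sum(B)) = max(17, 34) = 34
Free float = ES(successor) - EF(current) = 34 - 17 = 17

17


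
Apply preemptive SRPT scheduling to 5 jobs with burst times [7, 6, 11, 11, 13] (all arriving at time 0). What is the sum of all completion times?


Since all jobs arrive at t=0, SRPT equals SPT ordering.
SPT order: [6, 7, 11, 11, 13]
Completion times:
  Job 1: p=6, C=6
  Job 2: p=7, C=13
  Job 3: p=11, C=24
  Job 4: p=11, C=35
  Job 5: p=13, C=48
Total completion time = 6 + 13 + 24 + 35 + 48 = 126

126


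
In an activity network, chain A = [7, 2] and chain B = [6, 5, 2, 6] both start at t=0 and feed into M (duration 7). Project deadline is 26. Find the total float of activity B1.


Forward pass: ES(B1) = sum of predecessors on chain B = 0
EF = ES + duration = 0 + 6 = 6
Backward pass: LF(M) = deadline = 26; LS(M) = 26 - 7 = 19
LF(B1) = LS(M) - sum(successors on chain B) = 19 - 13 = 6
LS = LF - duration = 6 - 6 = 0
Total float = LS - ES = 0 - 0 = 0

0


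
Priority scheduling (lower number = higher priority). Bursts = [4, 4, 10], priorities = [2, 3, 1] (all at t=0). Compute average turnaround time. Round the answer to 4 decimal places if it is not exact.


Sort by priority (ascending = highest first):
Order: [(1, 10), (2, 4), (3, 4)]
Completion times:
  Priority 1, burst=10, C=10
  Priority 2, burst=4, C=14
  Priority 3, burst=4, C=18
Average turnaround = 42/3 = 14.0

14.0


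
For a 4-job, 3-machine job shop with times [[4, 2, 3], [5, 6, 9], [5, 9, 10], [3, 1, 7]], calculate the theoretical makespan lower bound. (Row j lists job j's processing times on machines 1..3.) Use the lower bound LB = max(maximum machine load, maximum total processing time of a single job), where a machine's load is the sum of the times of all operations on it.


Machine loads:
  Machine 1: 4 + 5 + 5 + 3 = 17
  Machine 2: 2 + 6 + 9 + 1 = 18
  Machine 3: 3 + 9 + 10 + 7 = 29
Max machine load = 29
Job totals:
  Job 1: 9
  Job 2: 20
  Job 3: 24
  Job 4: 11
Max job total = 24
Lower bound = max(29, 24) = 29

29


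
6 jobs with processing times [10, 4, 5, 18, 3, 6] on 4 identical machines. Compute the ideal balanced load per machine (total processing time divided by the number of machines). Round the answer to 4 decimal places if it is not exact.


Total processing time = 10 + 4 + 5 + 18 + 3 + 6 = 46
Number of machines = 4
Ideal balanced load = 46 / 4 = 11.5

11.5


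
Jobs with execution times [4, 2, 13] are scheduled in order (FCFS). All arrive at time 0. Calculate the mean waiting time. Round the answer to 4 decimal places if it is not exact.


FCFS order (as given): [4, 2, 13]
Waiting times:
  Job 1: wait = 0
  Job 2: wait = 4
  Job 3: wait = 6
Sum of waiting times = 10
Average waiting time = 10/3 = 3.3333

3.3333


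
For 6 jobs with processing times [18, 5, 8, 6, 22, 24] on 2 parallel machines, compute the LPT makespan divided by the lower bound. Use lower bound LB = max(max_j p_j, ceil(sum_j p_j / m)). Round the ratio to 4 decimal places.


LPT order: [24, 22, 18, 8, 6, 5]
Machine loads after assignment: [43, 40]
LPT makespan = 43
Lower bound = max(max_job, ceil(total/2)) = max(24, 42) = 42
Ratio = 43 / 42 = 1.0238

1.0238


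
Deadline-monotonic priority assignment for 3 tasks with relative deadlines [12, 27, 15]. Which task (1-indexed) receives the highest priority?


Sort tasks by relative deadline (ascending):
  Task 1: deadline = 12
  Task 3: deadline = 15
  Task 2: deadline = 27
Priority order (highest first): [1, 3, 2]
Highest priority task = 1

1


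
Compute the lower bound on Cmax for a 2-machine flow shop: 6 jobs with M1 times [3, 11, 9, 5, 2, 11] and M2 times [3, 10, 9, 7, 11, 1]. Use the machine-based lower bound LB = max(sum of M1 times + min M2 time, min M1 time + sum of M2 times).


LB1 = sum(M1 times) + min(M2 times) = 41 + 1 = 42
LB2 = min(M1 times) + sum(M2 times) = 2 + 41 = 43
Lower bound = max(LB1, LB2) = max(42, 43) = 43

43


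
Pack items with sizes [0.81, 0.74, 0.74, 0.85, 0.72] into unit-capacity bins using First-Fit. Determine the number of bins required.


Place items sequentially using First-Fit:
  Item 0.81 -> new Bin 1
  Item 0.74 -> new Bin 2
  Item 0.74 -> new Bin 3
  Item 0.85 -> new Bin 4
  Item 0.72 -> new Bin 5
Total bins used = 5

5


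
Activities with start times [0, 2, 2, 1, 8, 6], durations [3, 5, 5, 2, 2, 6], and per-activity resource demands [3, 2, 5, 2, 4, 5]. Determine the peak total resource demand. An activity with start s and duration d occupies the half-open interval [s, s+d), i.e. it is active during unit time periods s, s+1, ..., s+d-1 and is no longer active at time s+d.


Each activity i is active on [start_i, start_i + duration_i).
Compute total resource usage per time slot:
  t=0: active resources = [3], total = 3
  t=1: active resources = [3, 2], total = 5
  t=2: active resources = [3, 2, 5, 2], total = 12
  t=3: active resources = [2, 5], total = 7
  t=4: active resources = [2, 5], total = 7
  t=5: active resources = [2, 5], total = 7
  t=6: active resources = [2, 5, 5], total = 12
  t=7: active resources = [5], total = 5
  t=8: active resources = [4, 5], total = 9
  t=9: active resources = [4, 5], total = 9
  t=10: active resources = [5], total = 5
  t=11: active resources = [5], total = 5
Peak resource demand = 12

12


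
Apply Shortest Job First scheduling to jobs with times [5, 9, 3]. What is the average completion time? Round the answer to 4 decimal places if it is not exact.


SJF order (ascending): [3, 5, 9]
Completion times:
  Job 1: burst=3, C=3
  Job 2: burst=5, C=8
  Job 3: burst=9, C=17
Average completion = 28/3 = 9.3333

9.3333


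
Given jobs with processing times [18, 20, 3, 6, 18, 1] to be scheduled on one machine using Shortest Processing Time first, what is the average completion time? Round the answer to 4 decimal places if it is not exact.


Sort jobs by processing time (SPT order): [1, 3, 6, 18, 18, 20]
Compute completion times sequentially:
  Job 1: processing = 1, completes at 1
  Job 2: processing = 3, completes at 4
  Job 3: processing = 6, completes at 10
  Job 4: processing = 18, completes at 28
  Job 5: processing = 18, completes at 46
  Job 6: processing = 20, completes at 66
Sum of completion times = 155
Average completion time = 155/6 = 25.8333

25.8333


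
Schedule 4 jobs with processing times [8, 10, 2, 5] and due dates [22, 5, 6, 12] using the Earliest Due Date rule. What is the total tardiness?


Sort by due date (EDD order): [(10, 5), (2, 6), (5, 12), (8, 22)]
Compute completion times and tardiness:
  Job 1: p=10, d=5, C=10, tardiness=max(0,10-5)=5
  Job 2: p=2, d=6, C=12, tardiness=max(0,12-6)=6
  Job 3: p=5, d=12, C=17, tardiness=max(0,17-12)=5
  Job 4: p=8, d=22, C=25, tardiness=max(0,25-22)=3
Total tardiness = 19

19


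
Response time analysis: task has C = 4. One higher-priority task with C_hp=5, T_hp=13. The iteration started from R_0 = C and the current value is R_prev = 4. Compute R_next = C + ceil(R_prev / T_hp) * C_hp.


R_next = C + ceil(R_prev / T_hp) * C_hp
ceil(4 / 13) = ceil(0.3077) = 1
Interference = 1 * 5 = 5
R_next = 4 + 5 = 9

9


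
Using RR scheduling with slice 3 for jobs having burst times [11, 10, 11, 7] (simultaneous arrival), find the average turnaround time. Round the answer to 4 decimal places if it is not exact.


Time quantum = 3
Execution trace:
  J1 runs 3 units, time = 3
  J2 runs 3 units, time = 6
  J3 runs 3 units, time = 9
  J4 runs 3 units, time = 12
  J1 runs 3 units, time = 15
  J2 runs 3 units, time = 18
  J3 runs 3 units, time = 21
  J4 runs 3 units, time = 24
  J1 runs 3 units, time = 27
  J2 runs 3 units, time = 30
  J3 runs 3 units, time = 33
  J4 runs 1 units, time = 34
  J1 runs 2 units, time = 36
  J2 runs 1 units, time = 37
  J3 runs 2 units, time = 39
Finish times: [36, 37, 39, 34]
Average turnaround = 146/4 = 36.5

36.5


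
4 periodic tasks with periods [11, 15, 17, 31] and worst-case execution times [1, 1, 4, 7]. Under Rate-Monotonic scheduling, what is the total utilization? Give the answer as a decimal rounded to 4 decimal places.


Compute individual utilizations (exact fractions):
  Task 1: C/T = 1/11 (approx. 0.0909)
  Task 2: C/T = 1/15 (approx. 0.0667)
  Task 3: C/T = 4/17 (approx. 0.2353)
  Task 4: C/T = 7/31 (approx. 0.2258)
Total utilization U = 1/11 + 1/15 + 4/17 + 7/31 = 53797/86955
Rounded to 4 decimal places: U = 0.6187
RM (Liu & Layland) bound for 4 tasks = 0.756828; compare with U = 53797/86955 (approx. 0.618676)
U <= bound, so schedulable by RM sufficient condition.

0.6187


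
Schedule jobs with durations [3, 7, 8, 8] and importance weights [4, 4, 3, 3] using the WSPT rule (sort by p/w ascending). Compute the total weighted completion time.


Compute p/w ratios and sort ascending (WSPT): [(3, 4), (7, 4), (8, 3), (8, 3)]
Compute weighted completion times:
  Job (p=3,w=4): C=3, w*C=4*3=12
  Job (p=7,w=4): C=10, w*C=4*10=40
  Job (p=8,w=3): C=18, w*C=3*18=54
  Job (p=8,w=3): C=26, w*C=3*26=78
Total weighted completion time = 184

184


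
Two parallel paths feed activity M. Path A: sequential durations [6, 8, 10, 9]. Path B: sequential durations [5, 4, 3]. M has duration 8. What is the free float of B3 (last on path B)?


ES(B3) = sum of predecessors on chain B = 9
EF(B3) = ES + duration = 9 + 3 = 12
Successor of B3 is M. ES(M) = max(sum(A), sum(B)) = max(33, 12) = 33
Free float = ES(successor) - EF(current) = 33 - 12 = 21

21


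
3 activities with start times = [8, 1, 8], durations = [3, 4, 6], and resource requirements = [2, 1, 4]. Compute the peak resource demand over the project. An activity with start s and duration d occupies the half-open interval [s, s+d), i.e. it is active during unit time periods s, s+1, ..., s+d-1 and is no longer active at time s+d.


Each activity i is active on [start_i, start_i + duration_i).
Compute total resource usage per time slot:
  t=0: active resources = [], total = 0
  t=1: active resources = [1], total = 1
  t=2: active resources = [1], total = 1
  t=3: active resources = [1], total = 1
  t=4: active resources = [1], total = 1
  t=5: active resources = [], total = 0
  t=6: active resources = [], total = 0
  t=7: active resources = [], total = 0
  t=8: active resources = [2, 4], total = 6
  t=9: active resources = [2, 4], total = 6
  t=10: active resources = [2, 4], total = 6
  t=11: active resources = [4], total = 4
  t=12: active resources = [4], total = 4
  t=13: active resources = [4], total = 4
Peak resource demand = 6

6


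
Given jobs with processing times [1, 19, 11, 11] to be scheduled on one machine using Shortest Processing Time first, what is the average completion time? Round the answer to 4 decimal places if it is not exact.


Sort jobs by processing time (SPT order): [1, 11, 11, 19]
Compute completion times sequentially:
  Job 1: processing = 1, completes at 1
  Job 2: processing = 11, completes at 12
  Job 3: processing = 11, completes at 23
  Job 4: processing = 19, completes at 42
Sum of completion times = 78
Average completion time = 78/4 = 19.5

19.5


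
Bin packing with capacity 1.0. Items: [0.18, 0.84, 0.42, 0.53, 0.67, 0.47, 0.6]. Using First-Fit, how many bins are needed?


Place items sequentially using First-Fit:
  Item 0.18 -> new Bin 1
  Item 0.84 -> new Bin 2
  Item 0.42 -> Bin 1 (now 0.6)
  Item 0.53 -> new Bin 3
  Item 0.67 -> new Bin 4
  Item 0.47 -> Bin 3 (now 1.0)
  Item 0.6 -> new Bin 5
Total bins used = 5

5


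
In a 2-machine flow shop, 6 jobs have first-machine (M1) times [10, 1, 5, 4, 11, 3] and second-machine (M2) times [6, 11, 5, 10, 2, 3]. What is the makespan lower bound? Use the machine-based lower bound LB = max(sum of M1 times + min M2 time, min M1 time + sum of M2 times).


LB1 = sum(M1 times) + min(M2 times) = 34 + 2 = 36
LB2 = min(M1 times) + sum(M2 times) = 1 + 37 = 38
Lower bound = max(LB1, LB2) = max(36, 38) = 38

38


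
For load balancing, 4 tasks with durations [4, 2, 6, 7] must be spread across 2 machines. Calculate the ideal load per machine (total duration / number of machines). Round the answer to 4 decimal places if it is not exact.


Total processing time = 4 + 2 + 6 + 7 = 19
Number of machines = 2
Ideal balanced load = 19 / 2 = 9.5

9.5


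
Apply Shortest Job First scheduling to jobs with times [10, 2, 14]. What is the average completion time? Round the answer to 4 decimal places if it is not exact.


SJF order (ascending): [2, 10, 14]
Completion times:
  Job 1: burst=2, C=2
  Job 2: burst=10, C=12
  Job 3: burst=14, C=26
Average completion = 40/3 = 13.3333

13.3333


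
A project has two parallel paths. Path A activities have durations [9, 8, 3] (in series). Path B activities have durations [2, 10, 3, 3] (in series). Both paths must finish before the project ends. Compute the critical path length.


Path A total = 9 + 8 + 3 = 20
Path B total = 2 + 10 + 3 + 3 = 18
Critical path = longest path = max(20, 18) = 20

20


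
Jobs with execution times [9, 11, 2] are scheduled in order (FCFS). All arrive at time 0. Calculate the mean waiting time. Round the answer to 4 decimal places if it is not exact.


FCFS order (as given): [9, 11, 2]
Waiting times:
  Job 1: wait = 0
  Job 2: wait = 9
  Job 3: wait = 20
Sum of waiting times = 29
Average waiting time = 29/3 = 9.6667

9.6667


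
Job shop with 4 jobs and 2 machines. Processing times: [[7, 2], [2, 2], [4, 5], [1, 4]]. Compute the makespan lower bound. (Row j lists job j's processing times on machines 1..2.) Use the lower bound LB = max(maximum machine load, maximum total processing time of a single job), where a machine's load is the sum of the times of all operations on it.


Machine loads:
  Machine 1: 7 + 2 + 4 + 1 = 14
  Machine 2: 2 + 2 + 5 + 4 = 13
Max machine load = 14
Job totals:
  Job 1: 9
  Job 2: 4
  Job 3: 9
  Job 4: 5
Max job total = 9
Lower bound = max(14, 9) = 14

14


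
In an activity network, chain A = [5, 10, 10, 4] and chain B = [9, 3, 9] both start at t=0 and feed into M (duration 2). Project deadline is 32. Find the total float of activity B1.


Forward pass: ES(B1) = sum of predecessors on chain B = 0
EF = ES + duration = 0 + 9 = 9
Backward pass: LF(M) = deadline = 32; LS(M) = 32 - 2 = 30
LF(B1) = LS(M) - sum(successors on chain B) = 30 - 12 = 18
LS = LF - duration = 18 - 9 = 9
Total float = LS - ES = 9 - 0 = 9

9


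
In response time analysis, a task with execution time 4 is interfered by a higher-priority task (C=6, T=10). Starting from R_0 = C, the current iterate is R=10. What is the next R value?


R_next = C + ceil(R_prev / T_hp) * C_hp
ceil(10 / 10) = ceil(1.0) = 1
Interference = 1 * 6 = 6
R_next = 4 + 6 = 10
R_next = R_prev, so the iteration has converged (response time = 10).

10


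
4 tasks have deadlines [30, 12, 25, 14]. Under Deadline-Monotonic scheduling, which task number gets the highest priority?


Sort tasks by relative deadline (ascending):
  Task 2: deadline = 12
  Task 4: deadline = 14
  Task 3: deadline = 25
  Task 1: deadline = 30
Priority order (highest first): [2, 4, 3, 1]
Highest priority task = 2

2
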